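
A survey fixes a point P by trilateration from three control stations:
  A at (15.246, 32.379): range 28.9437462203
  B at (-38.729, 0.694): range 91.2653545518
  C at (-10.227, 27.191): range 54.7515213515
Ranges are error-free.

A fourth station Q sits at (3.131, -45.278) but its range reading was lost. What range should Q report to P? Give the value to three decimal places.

eq1: (x − 15.246)² + (y − 32.379)² = 28.9437462203²
eq2: (x + 38.729)² + (y − 0.694)² = 91.2653545518²
eq3: (x + 10.227)² + (y − 27.191)² = 54.7515213515²
eq2−eq3, eq2−eq1 (x²,y² cancel):
  57.004·x + 52.994·y = 4675.160784
  107.950·x + 63.370·y = 7272.047576
det = 57.004·63.370 − 52.994·107.950 = -2108.358820
x = (4675.160784·63.370 − 52.994·7272.047576) / -2108.358820 = 42.265078
y = (57.004·7272.047576 − 4675.160784·107.950) / -2108.358820 = 42.757336
|P − Q| = √((42.265078 − 3.131)² + (42.757336 − -45.278)²) = 96.341561

96.342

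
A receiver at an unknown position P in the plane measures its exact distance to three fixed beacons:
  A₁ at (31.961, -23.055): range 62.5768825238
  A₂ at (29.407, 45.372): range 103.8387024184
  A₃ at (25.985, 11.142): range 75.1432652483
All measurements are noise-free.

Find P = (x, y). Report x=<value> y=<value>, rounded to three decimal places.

x=-27.926 y=-41.204

eq1: (x − 31.961)² + (y + 23.055)² = 62.5768825238²
eq2: (x − 29.407)² + (y − 45.372)² = 103.8387024184²
eq3: (x − 25.985)² + (y − 11.142)² = 75.1432652483²
eq2−eq1, eq2−eq3 (x²,y² cancel):
  5.108·x − 136.854·y = 5496.258407
  -6.844·x − 68.460·y = 3011.940164
det = 5.108·-68.460 − -136.854·-6.844 = -1286.322456
x = (5496.258407·-68.460 − -136.854·3011.940164) / -1286.322456 = -27.926286
y = (5.108·3011.940164 − 5496.258407·-6.844) / -1286.322456 = -41.203808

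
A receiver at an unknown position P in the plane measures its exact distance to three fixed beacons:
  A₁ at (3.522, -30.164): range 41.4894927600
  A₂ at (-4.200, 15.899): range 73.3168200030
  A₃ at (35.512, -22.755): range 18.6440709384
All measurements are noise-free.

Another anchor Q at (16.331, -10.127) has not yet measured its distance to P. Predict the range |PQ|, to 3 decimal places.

eq1: (x − 3.522)² + (y + 30.164)² = 41.4894927600²
eq2: (x + 4.200)² + (y − 15.899)² = 73.3168200030²
eq3: (x − 35.512)² + (y + 22.755)² = 18.6440709384²
eq1−eq3, eq1−eq2 (x²,y² cancel):
  63.980·x + 14.818·y = 2230.397417
  -15.444·x + 92.126·y = -4305.831265
det = 63.980·92.126 − 14.818·-15.444 = 6123.070672
x = (2230.397417·92.126 − 14.818·-4305.831265) / 6123.070672 = 43.978163
y = (63.980·-4305.831265 − 2230.397417·-15.444) / 6123.070672 = -39.366004
|P − Q| = √((43.978163 − 16.331)² + (-39.366004 − -10.127)²) = 40.240340

40.240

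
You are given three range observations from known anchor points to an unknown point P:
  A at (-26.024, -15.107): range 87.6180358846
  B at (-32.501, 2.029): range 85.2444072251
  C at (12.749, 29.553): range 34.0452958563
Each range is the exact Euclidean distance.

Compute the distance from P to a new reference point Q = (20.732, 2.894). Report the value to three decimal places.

40.441

eq1: (x + 26.024)² + (y + 15.107)² = 87.6180358846²
eq2: (x + 32.501)² + (y − 2.029)² = 85.2444072251²
eq3: (x − 12.749)² + (y − 29.553)² = 34.0452958563²
eq3−eq2, eq3−eq1 (x²,y² cancel):
  -90.500·x − 55.048·y = -6083.011761
  -77.546·x − 89.320·y = -6648.284827
det = -90.500·-89.320 − -55.048·-77.546 = 3814.707792
x = (-6083.011761·-89.320 − -55.048·-6648.284827) / 3814.707792 = 46.493686
y = (-90.500·-6648.284827 − -6083.011761·-77.546) / 3814.707792 = 34.067235
|P − Q| = √((46.493686 − 20.732)² + (34.067235 − 2.894)²) = 40.440513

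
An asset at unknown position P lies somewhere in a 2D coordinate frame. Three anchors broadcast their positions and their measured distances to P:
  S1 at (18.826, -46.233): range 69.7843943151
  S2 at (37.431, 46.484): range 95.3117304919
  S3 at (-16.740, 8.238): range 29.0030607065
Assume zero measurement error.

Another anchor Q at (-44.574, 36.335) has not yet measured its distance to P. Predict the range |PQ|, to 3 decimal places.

eq1: (x − 18.826)² + (y + 46.233)² = 69.7843943151²
eq2: (x − 37.431)² + (y − 46.484)² = 95.3117304919²
eq3: (x + 16.740)² + (y − 8.238)² = 29.0030607065²
eq1−eq2, eq1−eq3 (x²,y² cancel):
  37.210·x + 185.434·y = -3144.530827
  -71.132·x + 108.942·y = 1884.867839
det = 37.210·108.942 − 185.434·-71.132 = 17244.023108
x = (-3144.530827·108.942 − 185.434·1884.867839) / 17244.023108 = -40.135069
y = (37.210·1884.867839 − -3144.530827·-71.132) / 17244.023108 = -8.904003
|P − Q| = √((-40.135069 − -44.574)² + (-8.904003 − 36.335)²) = 45.456259

45.456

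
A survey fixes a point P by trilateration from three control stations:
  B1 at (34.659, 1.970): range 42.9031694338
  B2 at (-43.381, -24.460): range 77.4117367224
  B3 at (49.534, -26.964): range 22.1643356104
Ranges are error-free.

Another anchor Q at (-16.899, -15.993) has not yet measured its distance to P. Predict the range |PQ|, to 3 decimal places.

eq1: (x − 34.659)² + (y − 1.970)² = 42.9031694338²
eq2: (x + 43.381)² + (y + 24.460)² = 77.4117367224²
eq3: (x − 49.534)² + (y + 26.964)² = 22.1643356104²
eq1−eq3, eq1−eq2 (x²,y² cancel):
  29.750·x − 57.868·y = 3324.971445
  -156.080·x − 52.860·y = -2876.819455
det = 29.750·-52.860 − -57.868·-156.080 = -10604.622440
x = (3324.971445·-52.860 − -57.868·-2876.819455) / -10604.622440 = 32.272132
y = (29.750·-2876.819455 − 3324.971445·-156.080) / -10604.622440 = -40.866723
|P − Q| = √((32.272132 − -16.899)² + (-40.866723 − -15.993)²) = 55.104467

55.104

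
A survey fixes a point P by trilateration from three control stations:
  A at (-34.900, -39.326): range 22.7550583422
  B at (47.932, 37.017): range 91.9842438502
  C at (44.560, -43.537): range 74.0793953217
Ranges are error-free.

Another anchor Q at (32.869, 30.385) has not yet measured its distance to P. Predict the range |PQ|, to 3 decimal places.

76.081

eq1: (x + 34.900)² + (y + 39.326)² = 22.7550583422²
eq2: (x − 47.932)² + (y − 37.017)² = 91.9842438502²
eq3: (x − 44.560)² + (y + 43.537)² = 74.0793953217²
eq2−eq1, eq2−eq3 (x²,y² cancel):
  -165.664·x − 152.686·y = 7040.117800
  -6.744·x − 161.108·y = 3186.673361
det = -165.664·-161.108 − -152.686·-6.744 = 25660.081328
x = (7040.117800·-161.108 − -152.686·3186.673361) / 25660.081328 = -25.239939
y = (-165.664·3186.673361 − 7040.117800·-6.744) / 25660.081328 = -18.723187
|P − Q| = √((-25.239939 − 32.869)² + (-18.723187 − 30.385)²) = 76.080634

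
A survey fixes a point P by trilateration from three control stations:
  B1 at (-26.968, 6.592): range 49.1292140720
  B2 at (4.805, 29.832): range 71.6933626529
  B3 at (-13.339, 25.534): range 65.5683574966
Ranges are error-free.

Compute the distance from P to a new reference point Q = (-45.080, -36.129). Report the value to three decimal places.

33.901

eq1: (x + 26.968)² + (y − 6.592)² = 49.1292140720²
eq2: (x − 4.805)² + (y − 29.832)² = 71.6933626529²
eq3: (x + 13.339)² + (y − 25.534)² = 65.5683574966²
eq2−eq1, eq2−eq3 (x²,y² cancel):
  -63.546·x − 46.480·y = 2583.949812
  -36.288·x − 8.596·y = 757.606572
det = -63.546·-8.596 − -46.480·-36.288 = -1140.424824
x = (2583.949812·-8.596 − -46.480·757.606572) / -1140.424824 = -11.400945
y = (-63.546·757.606572 − 2583.949812·-36.288) / -1140.424824 = -40.005709
|P − Q| = √((-11.400945 − -45.080)² + (-40.005709 − -36.129)²) = 33.901440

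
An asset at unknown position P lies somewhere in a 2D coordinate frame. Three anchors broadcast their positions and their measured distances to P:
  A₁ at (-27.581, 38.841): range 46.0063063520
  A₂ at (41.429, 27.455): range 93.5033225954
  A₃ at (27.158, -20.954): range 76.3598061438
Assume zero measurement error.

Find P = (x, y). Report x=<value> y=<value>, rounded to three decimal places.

x=-47.026 y=-2.854

eq1: (x + 27.581)² + (y − 38.841)² = 46.0063063520²
eq2: (x − 41.429)² + (y − 27.455)² = 93.5033225954²
eq3: (x − 27.158)² + (y + 20.954)² = 76.3598061438²
eq2−eq3, eq2−eq1 (x²,y² cancel):
  -28.542·x − 96.818·y = 1618.539356
  -138.020·x + 22.772·y = 6425.486888
det = -28.542·22.772 − -96.818·-138.020 = -14012.778784
x = (1618.539356·22.772 − -96.818·6425.486888) / -14012.778784 = -47.025660
y = (-28.542·6425.486888 − 1618.539356·-138.020) / -14012.778784 = -2.854149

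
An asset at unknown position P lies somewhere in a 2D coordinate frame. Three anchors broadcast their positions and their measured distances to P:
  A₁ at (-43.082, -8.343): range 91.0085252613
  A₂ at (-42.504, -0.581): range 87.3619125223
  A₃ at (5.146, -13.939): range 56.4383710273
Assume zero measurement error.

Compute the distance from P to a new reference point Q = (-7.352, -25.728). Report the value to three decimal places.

eq1: (x + 43.082)² + (y + 8.343)² = 91.0085252613²
eq2: (x + 42.504)² + (y + 0.581)² = 87.3619125223²
eq3: (x − 5.146)² + (y + 13.939)² = 56.4383710273²
eq3−eq2, eq3−eq1 (x²,y² cancel):
  -95.300·x + 26.716·y = -2860.663495
  -96.456·x + 11.192·y = -3392.374610
det = -95.300·11.192 − 26.716·-96.456 = 1510.320896
x = (-2860.663495·11.192 − 26.716·-3392.374610) / 1510.320896 = 38.809060
y = (-95.300·-3392.374610 − -2860.663495·-96.456) / 1510.320896 = 31.360979
|P − Q| = √((38.809060 − -7.352)² + (31.360979 − -25.728)²) = 73.416585

73.417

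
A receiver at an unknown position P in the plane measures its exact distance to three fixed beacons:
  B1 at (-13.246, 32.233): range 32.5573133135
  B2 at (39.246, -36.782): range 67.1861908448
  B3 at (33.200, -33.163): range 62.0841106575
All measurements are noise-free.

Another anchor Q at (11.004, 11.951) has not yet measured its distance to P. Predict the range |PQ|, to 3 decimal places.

17.237

eq1: (x + 13.246)² + (y − 32.233)² = 32.5573133135²
eq2: (x − 39.246)² + (y + 36.782)² = 67.1861908448²
eq3: (x − 33.200)² + (y + 33.163)² = 62.0841106575²
eq3−eq2, eq3−eq1 (x²,y² cancel):
  12.092·x − 7.238·y = 31.592027
  -92.892·x + 130.792·y = 1806.856382
det = 12.092·130.792 − -7.238·-92.892 = 909.184568
x = (31.592027·130.792 − -7.238·1806.856382) / 909.184568 = 18.929062
y = (12.092·1806.856382 − 31.592027·-92.892) / 909.184568 = 27.258661
|P − Q| = √((18.929062 − 11.004)² + (27.258661 − 11.951)²) = 17.237491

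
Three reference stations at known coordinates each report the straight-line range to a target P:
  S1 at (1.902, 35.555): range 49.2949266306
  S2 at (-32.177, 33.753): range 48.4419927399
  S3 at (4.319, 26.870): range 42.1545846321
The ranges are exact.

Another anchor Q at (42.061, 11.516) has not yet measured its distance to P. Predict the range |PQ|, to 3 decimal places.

60.405

eq1: (x − 1.902)² + (y − 35.555)² = 49.2949266306²
eq2: (x + 32.177)² + (y − 33.753)² = 48.4419927399²
eq3: (x − 4.319)² + (y − 26.870)² = 42.1545846321²
eq1−eq2, eq1−eq3 (x²,y² cancel):
  -68.158·x − 3.604·y = 990.211840
  4.834·x − 17.370·y = 125.855818
det = -68.158·-17.370 − -3.604·4.834 = 1201.326196
x = (990.211840·-17.370 − -3.604·125.855818) / 1201.326196 = -13.939924
y = (-68.158·125.855818 − 990.211840·4.834) / 1201.326196 = -11.125009
|P − Q| = √((-13.939924 − 42.061)² + (-11.125009 − 11.516)²) = 60.404625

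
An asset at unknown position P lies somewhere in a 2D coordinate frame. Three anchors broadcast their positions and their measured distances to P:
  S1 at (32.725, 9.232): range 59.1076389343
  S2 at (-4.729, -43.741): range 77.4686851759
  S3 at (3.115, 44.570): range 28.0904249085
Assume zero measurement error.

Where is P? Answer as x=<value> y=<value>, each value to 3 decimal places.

eq1: (x − 32.725)² + (y − 9.232)² = 59.1076389343²
eq2: (x + 4.729)² + (y + 43.741)² = 77.4686851759²
eq3: (x − 3.115)² + (y − 44.570)² = 28.0904249085²
eq3−eq1, eq3−eq2 (x²,y² cancel):
  59.220·x − 70.676·y = -3544.673685
  -15.688·x − 176.622·y = -5272.874814
det = 59.220·-176.622 − -70.676·-15.688 = -11568.319928
x = (-3544.673685·-176.622 − -70.676·-5272.874814) / -11568.319928 = -21.904793
y = (59.220·-5272.874814 − -3544.673685·-15.688) / -11568.319928 = 31.799647

x=-21.905 y=31.800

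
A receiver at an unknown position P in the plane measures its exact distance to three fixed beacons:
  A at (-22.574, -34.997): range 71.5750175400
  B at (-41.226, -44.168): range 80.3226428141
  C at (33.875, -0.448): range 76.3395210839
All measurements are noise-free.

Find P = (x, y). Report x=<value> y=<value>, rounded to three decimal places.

eq1: (x + 22.574)² + (y + 34.997)² = 71.5750175400²
eq2: (x + 41.226)² + (y + 44.168)² = 80.3226428141²
eq3: (x − 33.875)² + (y + 0.448)² = 76.3395210839²
eq3−eq1, eq3−eq2 (x²,y² cancel):
  -112.898·x − 69.098·y = 1291.398499
  -150.202·x − 87.440·y = 1878.674502
det = -112.898·-87.440 − -69.098·-150.202 = -506.856676
x = (1291.398499·-87.440 − -69.098·1878.674502) / -506.856676 = -33.328487
y = (-112.898·1878.674502 − 1291.398499·-150.202) / -506.856676 = 35.765449

x=-33.328 y=35.765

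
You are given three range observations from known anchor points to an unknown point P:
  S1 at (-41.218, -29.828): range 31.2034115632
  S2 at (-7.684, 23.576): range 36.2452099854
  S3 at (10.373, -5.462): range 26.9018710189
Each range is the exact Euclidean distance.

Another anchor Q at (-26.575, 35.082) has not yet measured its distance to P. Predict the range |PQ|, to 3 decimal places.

eq1: (x + 41.218)² + (y + 29.828)² = 31.2034115632²
eq2: (x + 7.684)² + (y − 23.576)² = 36.2452099854²
eq3: (x − 10.373)² + (y + 5.462)² = 26.9018710189²
eq2−eq1, eq2−eq3 (x²,y² cancel):
  -67.068·x − 106.808·y = 2313.823830
  36.114·x − 58.076·y = 112.565524
det = -67.068·-58.076 − -106.808·36.114 = 7752.305280
x = (2313.823830·-58.076 − -106.808·112.565524) / 7752.305280 = -15.783013
y = (-67.068·112.565524 − 2313.823830·36.114) / 7752.305280 = -11.752759
|P − Q| = √((-15.783013 − -26.575)² + (-11.752759 − 35.082)²) = 48.062061

48.062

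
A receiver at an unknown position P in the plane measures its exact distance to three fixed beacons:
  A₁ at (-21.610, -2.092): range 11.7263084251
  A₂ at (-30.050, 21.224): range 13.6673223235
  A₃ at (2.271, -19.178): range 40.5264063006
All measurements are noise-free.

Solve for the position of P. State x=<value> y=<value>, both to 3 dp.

x=-28.057 y=7.703

eq1: (x + 21.610)² + (y + 2.092)² = 11.7263084251²
eq2: (x + 30.050)² + (y − 21.224)² = 13.6673223235²
eq3: (x − 2.271)² + (y + 19.178)² = 40.5264063006²
eq1−eq2, eq1−eq3 (x²,y² cancel):
  -16.880·x + 46.632·y = 832.802722
  47.762·x − 34.172·y = -1603.298737
det = -16.880·-34.172 − 46.632·47.762 = -1650.414224
x = (832.802722·-34.172 − 46.632·-1603.298737) / -1650.414224 = -28.057497
y = (-16.880·-1603.298737 − 832.802722·47.762) / -1650.414224 = 7.702697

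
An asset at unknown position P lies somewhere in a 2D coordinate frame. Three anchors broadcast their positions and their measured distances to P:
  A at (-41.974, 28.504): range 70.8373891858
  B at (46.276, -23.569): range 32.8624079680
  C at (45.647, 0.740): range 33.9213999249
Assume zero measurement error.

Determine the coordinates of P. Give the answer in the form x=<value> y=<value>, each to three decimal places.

eq1: (x + 41.974)² + (y − 28.504)² = 70.8373891858²
eq2: (x − 46.276)² + (y + 23.569)² = 32.8624079680²
eq3: (x − 45.647)² + (y − 0.740)² = 33.9213999249²
eq3−eq1, eq3−eq2 (x²,y² cancel):
  -175.242·x + 55.528·y = -3377.175851
  1.258·x − 48.618·y = 683.493243
det = -175.242·-48.618 − 55.528·1.258 = 8450.061332
x = (-3377.175851·-48.618 − 55.528·683.493243) / 8450.061332 = 14.939362
y = (-175.242·683.493243 − -3377.175851·1.258) / 8450.061332 = -13.671881

x=14.939 y=-13.672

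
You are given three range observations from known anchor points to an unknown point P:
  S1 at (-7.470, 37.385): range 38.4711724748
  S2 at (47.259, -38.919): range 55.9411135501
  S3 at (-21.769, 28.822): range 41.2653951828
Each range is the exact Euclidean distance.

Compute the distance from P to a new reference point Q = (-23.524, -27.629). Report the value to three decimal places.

46.425

eq1: (x + 7.470)² + (y − 37.385)² = 38.4711724748²
eq2: (x − 47.259)² + (y + 38.919)² = 55.9411135501²
eq3: (x + 21.769)² + (y − 28.822)² = 41.2653951828²
eq2−eq1, eq2−eq3 (x²,y² cancel):
  -109.458·x + 152.608·y = -645.285443
  -138.056·x + 135.482·y = -1016.929251
det = -109.458·135.482 − 152.608·-138.056 = 6238.861292
x = (-645.285443·135.482 − 152.608·-1016.929251) / 6238.861292 = 10.862075
y = (-109.458·-1016.929251 − -645.285443·-138.056) / 6238.861292 = 3.562431
|P − Q| = √((10.862075 − -23.524)² + (3.562431 − -27.629)²) = 46.425290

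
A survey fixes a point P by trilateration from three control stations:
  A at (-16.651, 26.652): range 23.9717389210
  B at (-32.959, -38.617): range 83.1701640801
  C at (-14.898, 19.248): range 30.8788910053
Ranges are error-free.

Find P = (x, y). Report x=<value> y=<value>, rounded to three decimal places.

eq1: (x + 16.651)² + (y − 26.652)² = 23.9717389210²
eq2: (x + 32.959)² + (y + 38.617)² = 83.1701640801²
eq3: (x + 14.898)² + (y − 19.248)² = 30.8788910053²
eq3−eq1, eq3−eq2 (x²,y² cancel):
  -3.506·x + 14.808·y = 774.010640
  -36.122·x − 115.730·y = -3978.637821
det = -3.506·-115.730 − 14.808·-36.122 = 940.643956
x = (774.010640·-115.730 − 14.808·-3978.637821) / 940.643956 = -32.595311
y = (-3.506·-3978.637821 − 774.010640·-36.122) / 940.643956 = 44.552369

x=-32.595 y=44.552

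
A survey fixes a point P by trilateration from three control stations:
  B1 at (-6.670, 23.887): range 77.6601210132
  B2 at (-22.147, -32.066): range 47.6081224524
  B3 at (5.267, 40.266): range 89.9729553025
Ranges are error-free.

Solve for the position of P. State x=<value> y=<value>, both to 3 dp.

x=22.716 y=-47.999

eq1: (x + 6.670)² + (y − 23.887)² = 77.6601210132²
eq2: (x + 22.147)² + (y + 32.066)² = 47.6081224524²
eq3: (x − 5.267)² + (y − 40.266)² = 89.9729553025²
eq3−eq2, eq3−eq1 (x²,y² cancel):
  -54.828·x − 144.664·y = 5698.225282
  -23.874·x − 32.758·y = 1030.023914
det = -54.828·-32.758 − -144.664·-23.874 = -1657.652712
x = (5698.225282·-32.758 − -144.664·1030.023914) / -1657.652712 = 22.715907
y = (-54.828·1030.023914 − 5698.225282·-23.874) / -1657.652712 = -47.998763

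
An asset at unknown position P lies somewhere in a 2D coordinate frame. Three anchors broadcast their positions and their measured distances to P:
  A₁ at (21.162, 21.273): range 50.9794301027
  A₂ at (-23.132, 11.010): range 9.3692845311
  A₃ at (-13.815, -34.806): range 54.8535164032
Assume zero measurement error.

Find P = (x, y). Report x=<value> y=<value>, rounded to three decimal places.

x=-29.692 y=17.700

eq1: (x − 21.162)² + (y − 21.273)² = 50.9794301027²
eq2: (x + 23.132)² + (y − 11.010)² = 9.3692845311²
eq3: (x + 13.815)² + (y + 34.806)² = 54.8535164032²
eq1−eq2, eq1−eq3 (x²,y² cancel):
  -88.588·x − 20.526·y = 2267.057552
  -69.954·x − 112.158·y = 91.935120
det = -88.588·-112.158 − -20.526·-69.954 = 8499.977100
x = (2267.057552·-112.158 − -20.526·91.935120) / 8499.977100 = -29.692031
y = (-88.588·91.935120 − 2267.057552·-69.954) / 8499.977100 = 17.699506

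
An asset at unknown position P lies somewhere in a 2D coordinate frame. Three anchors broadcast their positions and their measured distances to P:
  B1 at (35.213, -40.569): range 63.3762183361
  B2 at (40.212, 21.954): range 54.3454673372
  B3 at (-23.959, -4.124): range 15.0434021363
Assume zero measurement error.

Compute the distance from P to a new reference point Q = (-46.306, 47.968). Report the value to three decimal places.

57.275

eq1: (x − 35.213)² + (y + 40.569)² = 63.3762183361²
eq2: (x − 40.212)² + (y − 21.954)² = 54.3454673372²
eq3: (x + 23.959)² + (y + 4.124)² = 15.0434021363²
eq3−eq1, eq3−eq2 (x²,y² cancel):
  118.344·x − 72.890·y = -1495.483030
  128.342·x + 52.156·y = -1219.183869
det = 118.344·52.156 − -72.890·128.342 = 15527.198044
x = (-1495.483030·52.156 − -72.890·-1219.183869) / 15527.198044 = -10.746609
y = (118.344·-1219.183869 − -1495.483030·128.342) / 15527.198044 = 3.068821
|P − Q| = √((-10.746609 − -46.306)² + (3.068821 − 47.968)²) = 57.274834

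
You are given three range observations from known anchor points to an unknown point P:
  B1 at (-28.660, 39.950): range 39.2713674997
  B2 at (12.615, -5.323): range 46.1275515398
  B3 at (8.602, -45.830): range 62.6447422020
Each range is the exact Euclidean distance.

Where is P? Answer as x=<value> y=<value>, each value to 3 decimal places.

x=-33.087 y=0.929

eq1: (x + 28.660)² + (y − 39.950)² = 39.2713674997²
eq2: (x − 12.615)² + (y + 5.323)² = 46.1275515398²
eq3: (x − 8.602)² + (y + 45.830)² = 62.6447422020²
eq2−eq3, eq2−eq1 (x²,y² cancel):
  -8.026·x − 81.014·y = 190.298036
  -82.550·x + 90.546·y = 2815.436252
det = -8.026·90.546 − -81.014·-82.550 = -7414.427896
x = (190.298036·90.546 − -81.014·2815.436252) / -7414.427896 = -33.086906
y = (-8.026·2815.436252 − 190.298036·-82.550) / -7414.427896 = 0.928944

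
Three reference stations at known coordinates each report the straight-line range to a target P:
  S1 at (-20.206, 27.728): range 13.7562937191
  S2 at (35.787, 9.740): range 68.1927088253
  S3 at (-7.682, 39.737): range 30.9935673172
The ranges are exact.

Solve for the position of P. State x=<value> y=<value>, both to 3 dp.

eq1: (x + 20.206)² + (y − 27.728)² = 13.7562937191²
eq2: (x − 35.787)² + (y − 9.740)² = 68.1927088253²
eq3: (x + 7.682)² + (y − 39.737)² = 30.9935673172²
eq2−eq3, eq2−eq1 (x²,y² cancel):
  -86.938·x + 59.994·y = 3952.109646
  -111.986·x + 35.976·y = 4262.557371
det = -86.938·35.976 − 59.994·-111.986 = 3590.806596
x = (3952.109646·35.976 − 59.994·4262.557371) / 3590.806596 = -31.621522
y = (-86.938·4262.557371 − 3952.109646·-111.986) / 3590.806596 = 20.051968

x=-31.622 y=20.052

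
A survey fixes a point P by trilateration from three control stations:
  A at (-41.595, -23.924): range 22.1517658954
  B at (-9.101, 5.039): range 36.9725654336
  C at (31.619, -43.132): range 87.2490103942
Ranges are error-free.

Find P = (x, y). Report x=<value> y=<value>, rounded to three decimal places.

eq1: (x + 41.595)² + (y + 23.924)² = 22.1517658954²
eq2: (x + 9.101)² + (y − 5.039)² = 36.9725654336²
eq3: (x − 31.619)² + (y + 43.132)² = 87.2490103942²
eq1−eq3, eq1−eq2 (x²,y² cancel):
  146.428·x − 38.416·y = -6564.060298
  64.988·x + 57.926·y = -3070.551941
det = 146.428·57.926 − -38.416·64.988 = 10978.567336
x = (-6564.060298·57.926 − -38.416·-3070.551941) / 10978.567336 = -45.378242
y = (146.428·-3070.551941 − -6564.060298·64.988) / 10978.567336 = -2.097690

x=-45.378 y=-2.098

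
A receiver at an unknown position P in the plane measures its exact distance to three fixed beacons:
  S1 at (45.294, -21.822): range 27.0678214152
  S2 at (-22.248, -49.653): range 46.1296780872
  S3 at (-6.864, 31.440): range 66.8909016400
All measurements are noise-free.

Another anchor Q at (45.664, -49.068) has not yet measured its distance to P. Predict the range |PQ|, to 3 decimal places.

eq1: (x − 45.294)² + (y + 21.822)² = 27.0678214152²
eq2: (x + 22.248)² + (y + 49.653)² = 46.1296780872²
eq3: (x + 6.864)² + (y − 31.440)² = 66.8909016400²
eq2−eq1, eq2−eq3 (x²,y² cancel):
  135.084·x + 55.662·y = 962.632451
  30.768·x + 162.186·y = -4271.251339
det = 135.084·162.186 − 55.662·30.768 = 20196.125208
x = (962.632451·162.186 − 55.662·-4271.251339) / 20196.125208 = 19.502350
y = (135.084·-4271.251339 − 962.632451·30.768) / 20196.125208 = -30.035266
|P − Q| = √((19.502350 − 45.664)² + (-30.035266 − -49.068)²) = 32.352386

32.352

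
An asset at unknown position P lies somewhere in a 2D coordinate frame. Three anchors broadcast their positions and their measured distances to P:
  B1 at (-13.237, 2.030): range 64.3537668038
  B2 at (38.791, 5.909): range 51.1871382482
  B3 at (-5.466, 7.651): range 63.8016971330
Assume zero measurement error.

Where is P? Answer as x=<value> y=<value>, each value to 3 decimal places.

eq1: (x + 13.237)² + (y − 2.030)² = 64.3537668038²
eq2: (x − 38.791)² + (y − 5.909)² = 51.1871382482²
eq3: (x + 5.466)² + (y − 7.651)² = 63.8016971330²
eq3−eq1, eq3−eq2 (x²,y² cancel):
  -15.542·x − 11.242·y = 20.173367
  88.514·x − 3.484·y = 2901.776440
det = -15.542·-3.484 − -11.242·88.514 = 1049.222716
x = (20.173367·-3.484 − -11.242·2901.776440) / 1049.222716 = 31.024382
y = (-15.542·2901.776440 − 20.173367·88.514) / 1049.222716 = -44.685494

x=31.024 y=-44.685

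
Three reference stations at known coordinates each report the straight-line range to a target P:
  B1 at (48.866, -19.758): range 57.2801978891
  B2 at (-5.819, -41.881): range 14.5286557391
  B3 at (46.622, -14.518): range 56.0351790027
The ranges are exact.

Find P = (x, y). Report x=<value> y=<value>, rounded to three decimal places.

x=-7.889 y=-27.500

eq1: (x − 48.866)² + (y + 19.758)² = 57.2801978891²
eq2: (x + 5.819)² + (y + 41.881)² = 14.5286557391²
eq3: (x − 46.622)² + (y + 14.518)² = 56.0351790027²
eq3−eq1, eq3−eq2 (x²,y² cancel):
  4.488·x − 10.480·y = 252.801528
  -104.882·x − 54.726·y = 2332.355162
det = 4.488·-54.726 − -10.480·-104.882 = -1344.773648
x = (252.801528·-54.726 − -10.480·2332.355162) / -1344.773648 = -7.888514
y = (4.488·2332.355162 − 252.801528·-104.882) / -1344.773648 = -27.500494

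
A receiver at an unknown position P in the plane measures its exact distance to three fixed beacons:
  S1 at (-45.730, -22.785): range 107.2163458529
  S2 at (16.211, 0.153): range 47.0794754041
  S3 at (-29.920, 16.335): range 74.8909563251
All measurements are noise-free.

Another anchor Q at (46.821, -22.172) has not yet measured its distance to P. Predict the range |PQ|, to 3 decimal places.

eq1: (x + 45.730)² + (y + 22.785)² = 107.2163458529²
eq2: (x − 16.211)² + (y − 0.153)² = 47.0794754041²
eq3: (x + 29.920)² + (y − 16.335)² = 74.8909563251²
eq3−eq1, eq3−eq2 (x²,y² cancel):
  -31.620·x − 78.240·y = -4438.338979
  92.262·x − 32.364·y = 2492.959640
det = -31.620·-32.364 − -78.240·92.262 = 8241.928560
x = (-4438.338979·-32.364 − -78.240·2492.959640) / 8241.928560 = 41.093727
y = (-31.620·2492.959640 − -4438.338979·92.262) / 8241.928560 = 40.119572
|P − Q| = √((41.093727 − 46.821)² + (40.119572 − -22.172)²) = 62.554309

62.554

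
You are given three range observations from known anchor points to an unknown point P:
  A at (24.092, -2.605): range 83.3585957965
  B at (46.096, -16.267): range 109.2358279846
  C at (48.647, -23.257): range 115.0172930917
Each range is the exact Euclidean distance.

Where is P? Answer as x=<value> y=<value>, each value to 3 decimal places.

eq1: (x − 24.092)² + (y + 2.605)² = 83.3585957965²
eq2: (x − 46.096)² + (y + 16.267)² = 109.2358279846²
eq3: (x − 48.647)² + (y + 23.257)² = 115.0172930917²
eq1−eq2, eq1−eq3 (x²,y² cancel):
  44.008·x − 27.324·y = -3181.564606
  49.110·x − 41.304·y = -3960.114048
det = 44.008·-41.304 − -27.324·49.110 = -475.824792
x = (-3181.564606·-41.304 − -27.324·-3960.114048) / -475.824792 = -48.768346
y = (44.008·-3960.114048 − -3181.564606·49.110) / -475.824792 = 37.892227

x=-48.768 y=37.892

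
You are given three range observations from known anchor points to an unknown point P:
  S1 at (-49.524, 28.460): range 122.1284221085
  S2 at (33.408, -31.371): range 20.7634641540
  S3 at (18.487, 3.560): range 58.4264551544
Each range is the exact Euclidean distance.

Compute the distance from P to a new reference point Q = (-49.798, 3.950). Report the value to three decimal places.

eq1: (x + 49.524)² + (y − 28.460)² = 122.1284221085²
eq2: (x − 33.408)² + (y + 31.371)² = 20.7634641540²
eq3: (x − 18.487)² + (y − 3.560)² = 58.4264551544²
eq1−eq2, eq1−eq3 (x²,y² cancel):
  165.864·x − 119.662·y = 13321.865972
  136.022·x − 49.800·y = 8593.545418
det = 165.864·-49.800 − -119.662·136.022 = 8016.637364
x = (13321.865972·-49.800 − -119.662·8593.545418) / 8016.637364 = 45.516828
y = (165.864·8593.545418 − 13321.865972·136.022) / 8016.637364 = -48.238060
|P − Q| = √((45.516828 − -49.798)² + (-48.238060 − 3.950)²) = 108.666969

108.667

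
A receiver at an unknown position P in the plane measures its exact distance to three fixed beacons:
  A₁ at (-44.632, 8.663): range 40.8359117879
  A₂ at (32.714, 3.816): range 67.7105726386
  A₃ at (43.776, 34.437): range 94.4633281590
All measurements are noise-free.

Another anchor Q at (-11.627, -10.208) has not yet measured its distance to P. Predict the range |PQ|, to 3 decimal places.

23.614

eq1: (x + 44.632)² + (y − 8.663)² = 40.8359117879²
eq2: (x − 32.714)² + (y − 3.816)² = 67.7105726386²
eq3: (x − 43.776)² + (y − 34.437)² = 94.4633281590²
eq1−eq2, eq1−eq3 (x²,y² cancel):
  154.692·x − 9.694·y = -3899.445297
  176.816·x + 51.548·y = -6220.566523
det = 154.692·51.548 − -9.694·176.816 = 9688.117520
x = (-3899.445297·51.548 − -9.694·-6220.566523) / 9688.117520 = -26.972296
y = (154.692·-6220.566523 − -3899.445297·176.816) / 9688.117520 = -28.156921
|P − Q| = √((-26.972296 − -11.627)² + (-28.156921 − -10.208)²) = 23.614442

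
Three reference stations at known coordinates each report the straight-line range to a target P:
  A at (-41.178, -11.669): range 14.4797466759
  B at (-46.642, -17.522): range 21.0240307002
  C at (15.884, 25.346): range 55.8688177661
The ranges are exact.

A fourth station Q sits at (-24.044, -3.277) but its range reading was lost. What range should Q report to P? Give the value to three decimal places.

eq1: (x + 41.178)² + (y + 11.669)² = 14.4797466759²
eq2: (x + 46.642)² + (y + 17.522)² = 21.0240307002²
eq3: (x − 15.884)² + (y − 25.346)² = 55.8688177661²
eq3−eq1, eq3−eq2 (x²,y² cancel):
  -114.124·x − 74.030·y = 3848.733808
  -125.052·x − 85.736·y = 4267.090408
det = -114.124·-85.736 − -74.030·-125.052 = 526.935704
x = (3848.733808·-85.736 − -74.030·4267.090408) / 526.935704 = -26.724966
y = (-114.124·4267.090408 − 3848.733808·-125.052) / 526.935704 = -10.789866
|P − Q| = √((-26.724966 − -24.044)² + (-10.789866 − -3.277)²) = 7.976887

7.977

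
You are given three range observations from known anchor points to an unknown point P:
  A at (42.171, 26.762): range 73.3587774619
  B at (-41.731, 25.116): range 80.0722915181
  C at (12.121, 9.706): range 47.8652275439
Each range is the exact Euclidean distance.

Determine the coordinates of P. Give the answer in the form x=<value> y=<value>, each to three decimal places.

x=7.612 y=-37.946

eq1: (x − 42.171)² + (y − 26.762)² = 73.3587774619²
eq2: (x + 41.731)² + (y − 25.116)² = 80.0722915181²
eq3: (x − 12.121)² + (y − 9.706)² = 47.8652275439²
eq2−eq3, eq2−eq1 (x²,y² cancel):
  107.704·x − 30.820·y = 1989.327121
  167.804·x + 3.292·y = 1152.369706
det = 107.704·3.292 − -30.820·167.804 = 5526.280848
x = (1989.327121·3.292 − -30.820·1152.369706) / 5526.280848 = 7.611792
y = (107.704·1152.369706 − 1989.327121·167.804) / 5526.280848 = -37.946356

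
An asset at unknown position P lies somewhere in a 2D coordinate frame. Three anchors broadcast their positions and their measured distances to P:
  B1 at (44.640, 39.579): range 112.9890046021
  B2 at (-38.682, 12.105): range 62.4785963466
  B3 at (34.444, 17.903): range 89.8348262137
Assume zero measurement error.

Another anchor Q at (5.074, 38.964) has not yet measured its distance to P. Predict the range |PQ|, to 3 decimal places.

eq1: (x − 44.640)² + (y − 39.579)² = 112.9890046021²
eq2: (x + 38.682)² + (y − 12.105)² = 62.4785963466²
eq3: (x − 34.444)² + (y − 17.903)² = 89.8348262137²
eq2−eq3, eq2−eq1 (x²,y² cancel):
  146.252·x + 11.596·y = -4302.642603
  166.644·x + 54.948·y = -6946.541468
det = 146.252·54.948 − 11.596·166.644 = 6103.851072
x = (-4302.642603·54.948 − 11.596·-6946.541468) / 6103.851072 = -25.536257
y = (146.252·-6946.541468 − -4302.642603·166.644) / 6103.851072 = -48.974984
|P − Q| = √((-25.536257 − 5.074)² + (-48.974984 − 38.964)²) = 93.114192

93.114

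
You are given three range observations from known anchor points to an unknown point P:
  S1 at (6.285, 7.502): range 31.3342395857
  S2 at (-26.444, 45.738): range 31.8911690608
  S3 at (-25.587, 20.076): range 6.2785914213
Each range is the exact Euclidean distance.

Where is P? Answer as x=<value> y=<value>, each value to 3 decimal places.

x=-24.386 y=13.913

eq1: (x − 6.285)² + (y − 7.502)² = 31.3342395857²
eq2: (x + 26.444)² + (y − 45.738)² = 31.8911690608²
eq3: (x + 25.587)² + (y − 20.076)² = 6.2785914213²
eq2−eq1, eq2−eq3 (x²,y² cancel):
  65.458·x − 76.472·y = -2660.256457
  1.714·x − 51.324·y = -755.883481
det = 65.458·-51.324 − -76.472·1.714 = -3228.493384
x = (-2660.256457·-51.324 − -76.472·-755.883481) / -3228.493384 = -24.386322
y = (65.458·-755.883481 − -2660.256457·1.714) / -3228.493384 = 13.913283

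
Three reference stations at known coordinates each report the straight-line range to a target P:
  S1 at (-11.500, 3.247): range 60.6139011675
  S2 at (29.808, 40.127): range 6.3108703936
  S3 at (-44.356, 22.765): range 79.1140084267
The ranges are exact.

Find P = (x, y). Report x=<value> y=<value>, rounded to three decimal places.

x=31.180 y=46.287

eq1: (x + 11.500)² + (y − 3.247)² = 60.6139011675²
eq2: (x − 29.808)² + (y − 40.127)² = 6.3108703936²
eq3: (x + 44.356)² + (y − 22.765)² = 79.1140084267²
eq1−eq3, eq1−eq2 (x²,y² cancel):
  -65.712·x + 39.036·y = -242.074363
  82.616·x + 73.760·y = 5990.117914
det = -65.712·73.760 − 39.036·82.616 = -8071.915296
x = (-242.074363·73.760 − 39.036·5990.117914) / -8071.915296 = 31.180412
y = (-65.712·5990.117914 − -242.074363·82.616) / -8071.915296 = 46.286835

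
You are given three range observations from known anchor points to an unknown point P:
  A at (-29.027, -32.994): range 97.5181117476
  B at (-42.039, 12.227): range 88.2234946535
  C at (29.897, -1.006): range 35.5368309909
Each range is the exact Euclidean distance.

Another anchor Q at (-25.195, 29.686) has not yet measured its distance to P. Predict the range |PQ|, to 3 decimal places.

eq1: (x + 29.027)² + (y + 32.994)² = 97.5181117476²
eq2: (x + 42.039)² + (y − 12.227)² = 88.2234946535²
eq3: (x − 29.897)² + (y + 1.006)² = 35.5368309909²
eq1−eq2, eq1−eq3 (x²,y² cancel):
  -26.024·x + 90.442·y = 1712.003395
  117.848·x + 63.976·y = 7210.587642
det = -26.024·63.976 − 90.442·117.848 = -12323.320240
x = (1712.003395·63.976 − 90.442·7210.587642) / -12323.320240 = 44.031383
y = (-26.024·7210.587642 − 1712.003395·117.848) / -12323.320240 = 31.598993
|P − Q| = √((44.031383 − -25.195)² + (31.598993 − 29.686)²) = 69.252810

69.253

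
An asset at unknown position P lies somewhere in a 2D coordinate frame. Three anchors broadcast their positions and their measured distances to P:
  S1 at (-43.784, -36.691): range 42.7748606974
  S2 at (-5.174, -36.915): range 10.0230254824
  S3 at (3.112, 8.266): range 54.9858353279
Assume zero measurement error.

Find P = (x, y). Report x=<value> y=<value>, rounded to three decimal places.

x=-2.142 y=-46.468

eq1: (x + 43.784)² + (y + 36.691)² = 42.7748606974²
eq2: (x + 5.174)² + (y + 36.915)² = 10.0230254824²
eq3: (x − 3.112)² + (y − 8.266)² = 54.9858353279²
eq2−eq1, eq2−eq3 (x²,y² cancel):
  -77.220·x + 0.448·y = 144.552968
  16.572·x + 90.362·y = -4234.457248
det = -77.220·90.362 − 0.448·16.572 = -6985.177896
x = (144.552968·90.362 − 0.448·-4234.457248) / -6985.177896 = -2.141553
y = (-77.220·-4234.457248 − 144.552968·16.572) / -6985.177896 = -46.468288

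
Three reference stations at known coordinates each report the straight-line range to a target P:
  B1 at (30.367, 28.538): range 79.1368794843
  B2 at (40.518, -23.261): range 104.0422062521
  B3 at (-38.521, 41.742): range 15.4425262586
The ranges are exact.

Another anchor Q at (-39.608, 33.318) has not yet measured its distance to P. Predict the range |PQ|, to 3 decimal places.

9.670

eq1: (x − 30.367)² + (y − 28.538)² = 79.1368794843²
eq2: (x − 40.518)² + (y + 23.261)² = 104.0422062521²
eq3: (x + 38.521)² + (y − 41.742)² = 15.4425262586²
eq1−eq3, eq1−eq2 (x²,y² cancel):
  -137.776·x + 26.408·y = 7513.863949
  20.302·x − 103.598·y = -4115.924675
det = -137.776·-103.598 − 26.408·20.302 = 13737.182832
x = (7513.863949·-103.598 − 26.408·-4115.924675) / 13737.182832 = -48.752932
y = (-137.776·-4115.924675 − 7513.863949·20.302) / 13737.182832 = 30.175705
|P − Q| = √((-48.752932 − -39.608)² + (30.175705 − 33.318)²) = 9.669736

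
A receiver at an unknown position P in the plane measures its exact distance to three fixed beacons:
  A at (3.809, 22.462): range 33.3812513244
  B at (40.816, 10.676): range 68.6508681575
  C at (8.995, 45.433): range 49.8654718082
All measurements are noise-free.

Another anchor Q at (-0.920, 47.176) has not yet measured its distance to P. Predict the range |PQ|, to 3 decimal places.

eq1: (x − 3.809)² + (y − 22.462)² = 33.3812513244²
eq2: (x − 40.816)² + (y − 10.676)² = 68.6508681575²
eq3: (x − 8.995)² + (y − 45.433)² = 49.8654718082²
eq3−eq1, eq3−eq2 (x²,y² cancel):
  -10.372·x − 45.942·y = -253.760250
  63.642·x − 69.514·y = -2591.521102
det = -10.372·-69.514 − -45.942·63.642 = 3644.839972
x = (-253.760250·-69.514 − -45.942·-2591.521102) / 3644.839972 = -27.825576
y = (-10.372·-2591.521102 − -253.760250·63.642) / 3644.839972 = 11.805475
|P − Q| = √((-27.825576 − -0.920)² + (11.805475 − 47.176)²) = 44.440793

44.441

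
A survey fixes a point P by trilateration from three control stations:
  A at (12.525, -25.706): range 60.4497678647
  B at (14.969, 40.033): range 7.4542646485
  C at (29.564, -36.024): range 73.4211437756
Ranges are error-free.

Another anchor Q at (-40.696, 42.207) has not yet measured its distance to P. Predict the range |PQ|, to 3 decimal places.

51.034

eq1: (x − 12.525)² + (y + 25.706)² = 60.4497678647²
eq2: (x − 14.969)² + (y − 40.033)² = 7.4542646485²
eq3: (x − 29.564)² + (y + 36.024)² = 73.4211437756²
eq3−eq2, eq3−eq1 (x²,y² cancel):
  -29.190·x + 152.114·y = 4990.051670
  -34.078·x + 20.636·y = 382.405307
det = -29.190·20.636 − 152.114·-34.078 = 4581.376052
x = (4990.051670·20.636 − 152.114·382.405307) / 4581.376052 = 9.779923
y = (-29.190·382.405307 − 4990.051670·-34.078) / 4581.376052 = 34.681408
|P − Q| = √((9.779923 − -40.696)² + (34.681408 − 42.207)²) = 51.033845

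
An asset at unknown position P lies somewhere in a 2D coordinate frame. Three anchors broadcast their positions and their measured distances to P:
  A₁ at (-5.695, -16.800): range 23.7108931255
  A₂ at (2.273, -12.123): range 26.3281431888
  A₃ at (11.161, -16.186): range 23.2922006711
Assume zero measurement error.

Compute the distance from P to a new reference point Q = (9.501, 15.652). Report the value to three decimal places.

eq1: (x + 5.695)² + (y + 16.800)² = 23.7108931255²
eq2: (x − 2.273)² + (y + 12.123)² = 26.3281431888²
eq3: (x − 11.161)² + (y + 16.186)² = 23.2922006711²
eq1−eq2, eq1−eq3 (x²,y² cancel):
  15.936·x + 9.354·y = -293.504038
  33.712·x + 1.228·y = 91.561333
det = 15.936·1.228 − 9.354·33.712 = -295.772640
x = (-293.504038·1.228 − 9.354·91.561333) / -295.772640 = 4.114267
y = (15.936·91.561333 − -293.504038·33.712) / -295.772640 = -38.386679
|P − Q| = √((4.114267 − 9.501)² + (-38.386679 − 15.652)²) = 54.306498

54.306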